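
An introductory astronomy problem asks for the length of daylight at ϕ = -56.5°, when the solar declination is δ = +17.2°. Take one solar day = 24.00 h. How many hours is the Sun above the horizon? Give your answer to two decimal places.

cos h₀ = −tan ϕ · tan δ = −tan(-56.5°) × tan(+17.200°) = 0.4677, so h₀ = 1.0841 rad = 62.12°.
Daylight = 2h₀/(2π) × 24.00 h = (1.0841/π) × 24.00 = 8.28 h.

8.28 h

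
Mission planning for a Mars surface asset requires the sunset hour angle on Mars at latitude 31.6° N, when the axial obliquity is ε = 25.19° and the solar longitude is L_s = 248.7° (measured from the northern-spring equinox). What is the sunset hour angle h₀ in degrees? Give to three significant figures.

h₀ = 74.6°

Solar declination: sin δ = sin ε · sin L_s = sin 25.19° × sin 248.7° = -0.39655, so δ = -23.363°.
cos h₀ = −tan ϕ · tan δ = −tan(+31.6°) × tan(-23.363°) = 0.2657, so h₀ = 1.3018 rad = 74.59°.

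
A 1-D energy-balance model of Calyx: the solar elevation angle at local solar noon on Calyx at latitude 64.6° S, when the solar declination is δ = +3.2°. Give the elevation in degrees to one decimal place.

At local noon the hour angle is zero, so the zenith angle equals |φ − δ| = |-64.6° − (+3.200°)| = 67.800°.
Elevation = 90° − 67.800° = 22.2°.

22.2°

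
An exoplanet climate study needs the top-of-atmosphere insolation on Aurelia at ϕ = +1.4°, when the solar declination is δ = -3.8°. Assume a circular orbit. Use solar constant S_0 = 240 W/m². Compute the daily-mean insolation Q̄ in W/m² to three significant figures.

cos h₀ = −tan(+1.4°) tan(-3.800°) = 0.0016, h₀ = 1.5692 rad.
Bracket: h₀ sin ϕ sin δ + cos ϕ cos δ sin h₀ = 1.5692×0.02443×-0.06627 + 0.99970×0.99780×1.00000 = -0.002540 + 0.997501 = 0.994961.
Q̄ = (S_0/π) × [bracket] = (240/π) × 0.994961 = 76.01 W/m².

Q̄ ≈ 76.0 W/m²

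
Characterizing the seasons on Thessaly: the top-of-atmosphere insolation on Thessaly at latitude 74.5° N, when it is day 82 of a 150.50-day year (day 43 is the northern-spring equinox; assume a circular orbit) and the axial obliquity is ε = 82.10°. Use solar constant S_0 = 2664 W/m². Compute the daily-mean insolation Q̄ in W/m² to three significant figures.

Q̄ ≈ 2.54e+03 W/m²

Solar longitude: L_s = 360° × (82 − 43)/150.50 = 93.289°.
sin δ = sin 82.10° × sin 93.289° = 0.98888, so δ = +81.447°.
cos h₀ = −tan(+74.5°) tan(+81.447°) = -23.9749 ≤ −1 ⇒ polar day, h₀ = π.
Bracket: h₀ sin ϕ sin δ + cos ϕ cos δ sin h₀ = 3.1416×0.96363×0.98888 + 0.26724×0.14873×0.00000 = 2.993676 + 0.000000 = 2.993676.
Q̄ = (S_0/π) × [bracket] = (2664/π) × 2.993676 = 2539 W/m².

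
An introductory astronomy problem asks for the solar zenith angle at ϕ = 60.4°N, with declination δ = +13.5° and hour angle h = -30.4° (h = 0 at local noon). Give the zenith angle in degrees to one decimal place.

θ_z = 51.9°

cos θ_z = sin ϕ sin δ + cos ϕ cos δ cos h = 0.202980 + 0.414260 = 0.617240.
θ_z = arccos(0.617240) = 51.9°.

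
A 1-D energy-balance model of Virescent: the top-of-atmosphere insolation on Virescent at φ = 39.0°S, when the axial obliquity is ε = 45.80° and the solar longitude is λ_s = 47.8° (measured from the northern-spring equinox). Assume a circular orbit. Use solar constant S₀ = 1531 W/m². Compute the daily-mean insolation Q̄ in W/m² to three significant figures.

Solar declination: sin δ = sin ε · sin λ_s = sin 45.80° × sin 47.8° = 0.53109, so δ = +32.079°.
cos H₀ = −tan(-39.0°) tan(+32.079°) = 0.5076, H₀ = 1.0384 rad.
Bracket: H₀ sin φ sin δ + cos φ cos δ sin H₀ = 1.0384×-0.62932×0.53109 + 0.77715×0.84731×0.86161 = -0.347060 + 0.567359 = 0.220299.
Q̄ = (S₀/π) × [bracket] = (1531/π) × 0.220299 = 107.4 W/m².

Q̄ ≈ 107 W/m²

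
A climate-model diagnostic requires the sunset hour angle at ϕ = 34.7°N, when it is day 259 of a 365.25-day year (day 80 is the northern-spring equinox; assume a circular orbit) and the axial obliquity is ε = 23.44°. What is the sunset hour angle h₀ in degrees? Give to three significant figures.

h₀ = 91.0°

Solar longitude: L_s = 360° × (259 − 80)/365.25 = 176.427°.
sin δ = sin 23.44° × sin 176.427° = 0.02479, so δ = +1.420°.
cos h₀ = −tan ϕ · tan δ = −tan(+34.7°) × tan(+1.420°) = -0.0172, so h₀ = 1.5880 rad = 90.98°.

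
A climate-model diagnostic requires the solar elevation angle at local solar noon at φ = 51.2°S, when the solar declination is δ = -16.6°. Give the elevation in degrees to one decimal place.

55.4°

At local noon the hour angle is zero, so the zenith angle equals |φ − δ| = |-51.2° − (-16.600°)| = 34.600°.
Elevation = 90° − 34.600° = 55.4°.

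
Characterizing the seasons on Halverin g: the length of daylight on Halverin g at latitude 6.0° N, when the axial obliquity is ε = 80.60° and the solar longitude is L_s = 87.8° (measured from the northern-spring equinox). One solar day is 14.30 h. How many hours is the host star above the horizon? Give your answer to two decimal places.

10.18 h

Solar declination: sin δ = sin ε · sin L_s = sin 80.60° × sin 87.8° = 0.98584, so δ = +80.348°.
cos h₀ = −tan ϕ · tan δ = −tan(+6.0°) × tan(+80.348°) = -0.6180, so h₀ = 2.2370 rad = 128.17°.
Daylight = 2h₀/(2π) × 14.30 h = (2.2370/π) × 14.30 = 10.18 h.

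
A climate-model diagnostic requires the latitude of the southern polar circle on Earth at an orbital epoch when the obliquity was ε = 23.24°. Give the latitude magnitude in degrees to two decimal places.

The polar circle is the lowest latitude that experiences at least one full rotation of continuous darkness at the northern-summer solstice; it lies at |φ| = 90° − ε = 90° − 23.24° = 66.76°.

66.76°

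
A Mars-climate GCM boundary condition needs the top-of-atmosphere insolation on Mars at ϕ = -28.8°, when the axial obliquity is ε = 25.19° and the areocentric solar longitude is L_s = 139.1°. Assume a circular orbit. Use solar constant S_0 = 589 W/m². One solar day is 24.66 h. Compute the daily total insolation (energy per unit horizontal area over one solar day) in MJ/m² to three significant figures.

10.7 MJ/m²

sin δ = sin 25.19° × sin 139.1° = 0.27867, so δ = +16.181°.
cos h₀ = −tan(-28.8°) tan(+16.181°) = 0.1595, h₀ = 1.4106 rad.
Bracket: h₀ sin ϕ sin δ + cos ϕ cos δ sin h₀ = 1.4106×-0.48175×0.27867 + 0.87631×0.96039×0.98719 = -0.189372 + 0.830818 = 0.641446.
Q̄ = (S_0/π) × [bracket] = (589/π) × 0.641446 = 120.26 W/m².
Daily total = Q̄ × 24.66 h × 3600 s/h = 120.26 × 24.66 × 3600 / 10⁶ = 10.68 MJ/m².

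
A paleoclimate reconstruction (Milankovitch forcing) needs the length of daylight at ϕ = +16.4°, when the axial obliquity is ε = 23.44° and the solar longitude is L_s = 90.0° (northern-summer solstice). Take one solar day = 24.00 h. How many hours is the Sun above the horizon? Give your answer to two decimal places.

12.98 h

Solar declination: sin δ = sin ε · sin L_s = sin 23.44° × sin 90.0° = 0.39779, so δ = +23.440°.
cos h₀ = −tan ϕ · tan δ = −tan(+16.4°) × tan(+23.440°) = -0.1276, so h₀ = 1.6988 rad = 97.33°.
Daylight = 2h₀/(2π) × 24.00 h = (1.6988/π) × 24.00 = 12.98 h.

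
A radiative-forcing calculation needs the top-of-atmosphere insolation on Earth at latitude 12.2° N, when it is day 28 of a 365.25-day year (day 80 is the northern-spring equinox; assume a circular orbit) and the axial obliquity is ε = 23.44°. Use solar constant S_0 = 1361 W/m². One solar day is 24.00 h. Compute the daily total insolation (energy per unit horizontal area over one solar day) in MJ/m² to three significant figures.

Solar longitude: L_s = 360° × (28 − 80)/365.25 = -51.253°, i.e. -51.253° + 360° = 308.747°.
sin δ = sin 23.44° × sin 308.747° = -0.31024, so δ = -18.074°.
cos h₀ = −tan(+12.2°) tan(-18.074°) = 0.0706, h₀ = 1.5002 rad.
Bracket: h₀ sin ϕ sin δ + cos ϕ cos δ sin h₀ = 1.5002×0.21132×-0.31024 + 0.97742×0.95066×0.99751 = -0.098353 + 0.926880 = 0.828527.
Q̄ = (S_0/π) × [bracket] = (1361/π) × 0.828527 = 358.93 W/m².
Daily total = Q̄ × 24.00 h × 3600 s/h = 358.93 × 24.00 × 3600 / 10⁶ = 31.01 MJ/m².

31.0 MJ/m²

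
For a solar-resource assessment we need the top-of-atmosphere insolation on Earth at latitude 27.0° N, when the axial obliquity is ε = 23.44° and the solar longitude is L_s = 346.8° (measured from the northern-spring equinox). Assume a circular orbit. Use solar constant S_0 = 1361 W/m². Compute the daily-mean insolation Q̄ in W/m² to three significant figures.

Solar declination: sin δ = sin ε · sin L_s = sin 23.44° × sin 346.8° = -0.09084, so δ = -5.212°.
cos h₀ = −tan(+27.0°) tan(-5.212°) = 0.0465, h₀ = 1.5243 rad.
Bracket: h₀ sin ϕ sin δ + cos ϕ cos δ sin h₀ = 1.5243×0.45399×-0.09084 + 0.89101×0.99587×0.99892 = -0.062863 + 0.886372 = 0.823509.
Q̄ = (S_0/π) × [bracket] = (1361/π) × 0.823509 = 356.8 W/m².

Q̄ ≈ 357 W/m²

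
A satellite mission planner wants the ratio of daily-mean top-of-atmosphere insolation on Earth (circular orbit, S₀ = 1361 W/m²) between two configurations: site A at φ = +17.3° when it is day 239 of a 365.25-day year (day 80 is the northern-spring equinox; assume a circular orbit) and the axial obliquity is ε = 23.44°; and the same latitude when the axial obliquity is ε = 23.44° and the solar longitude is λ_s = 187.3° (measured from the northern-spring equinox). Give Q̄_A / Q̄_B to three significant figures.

— Configuration A (φ=+17.3°):
Solar longitude: λ_s = 360° × (239 − 80)/365.25 = 156.715°.
sin δ = sin 23.44° × sin 156.715° = 0.15725, so δ = +9.047°.
cos H₀ = −tan(+17.3°) tan(+9.047°) = -0.0496, H₀ = 1.6204 rad.
Bracket: H₀ sin φ sin δ + cos φ cos δ sin H₀ = 1.6204×0.29737×0.15725 + 0.95476×0.98756×0.99877 = 0.075772 + 0.941723 = 1.017495.
Q̄ = (S₀/π) × [bracket] = (1361/π) × 1.017495 = 440.80 W/m².
— Configuration B (φ=+17.3°):
Solar declination: sin δ = sin ε · sin λ_s = sin 23.44° × sin 187.3° = -0.05054, so δ = -2.897°.
cos H₀ = −tan(+17.3°) tan(-2.897°) = 0.0158, H₀ = 1.5550 rad.
Bracket: H₀ sin φ sin δ + cos φ cos δ sin H₀ = 1.5550×0.29737×-0.05054 + 0.95476×0.99872×0.99988 = -0.023370 + 0.953423 = 0.930053.
Q̄ = (S₀/π) × [bracket] = (1361/π) × 0.930053 = 402.92 W/m².
Ratio Q̄_A / Q̄_B = 440.80 / 402.92 = 1.094.

Q̄_A / Q̄_B ≈ 1.09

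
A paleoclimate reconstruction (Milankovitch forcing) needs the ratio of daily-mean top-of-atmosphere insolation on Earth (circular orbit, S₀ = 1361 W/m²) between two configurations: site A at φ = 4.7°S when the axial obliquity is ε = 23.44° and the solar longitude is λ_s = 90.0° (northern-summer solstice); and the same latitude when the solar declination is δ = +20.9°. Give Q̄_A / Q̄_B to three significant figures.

— Configuration A (φ=-4.7°):
Solar declination: sin δ = sin ε · sin λ_s = sin 23.44° × sin 90.0° = 0.39779, so δ = +23.440°.
cos H₀ = −tan(-4.7°) tan(+23.440°) = 0.0356, H₀ = 1.5351 rad.
Bracket: H₀ sin φ sin δ + cos φ cos δ sin H₀ = 1.5351×-0.08194×0.39779 + 0.99664×0.91748×0.99936 = -0.050036 + 0.913812 = 0.863776.
Q̄ = (S₀/π) × [bracket] = (1361/π) × 0.863776 = 374.20 W/m².
— Configuration B (φ=-4.7°):
cos H₀ = −tan(-4.7°) tan(+20.900°) = 0.0314, H₀ = 1.5394 rad.
Bracket: H₀ sin φ sin δ + cos φ cos δ sin H₀ = 1.5394×-0.08194×0.35674 + 0.99664×0.93420×0.99951 = -0.044999 + 0.930605 = 0.885606.
Q̄ = (S₀/π) × [bracket] = (1361/π) × 0.885606 = 383.66 W/m².
Ratio Q̄_A / Q̄_B = 374.20 / 383.66 = 0.9753.

Q̄_A / Q̄_B ≈ 0.975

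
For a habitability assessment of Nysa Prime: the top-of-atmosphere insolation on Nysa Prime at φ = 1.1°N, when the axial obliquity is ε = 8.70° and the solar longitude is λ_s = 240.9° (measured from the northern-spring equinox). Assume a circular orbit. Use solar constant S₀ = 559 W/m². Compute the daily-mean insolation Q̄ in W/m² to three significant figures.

Q̄ ≈ 176 W/m²

Solar declination: sin δ = sin ε · sin λ_s = sin 8.70° × sin 240.9° = -0.13217, so δ = -7.595°.
cos H₀ = −tan(+1.1°) tan(-7.595°) = 0.0026, H₀ = 1.5682 rad.
Bracket: H₀ sin φ sin δ + cos φ cos δ sin H₀ = 1.5682×0.01920×-0.13217 + 0.99982×0.99123×1.00000 = -0.003980 + 0.991052 = 0.987072.
Q̄ = (S₀/π) × [bracket] = (559/π) × 0.987072 = 175.6 W/m².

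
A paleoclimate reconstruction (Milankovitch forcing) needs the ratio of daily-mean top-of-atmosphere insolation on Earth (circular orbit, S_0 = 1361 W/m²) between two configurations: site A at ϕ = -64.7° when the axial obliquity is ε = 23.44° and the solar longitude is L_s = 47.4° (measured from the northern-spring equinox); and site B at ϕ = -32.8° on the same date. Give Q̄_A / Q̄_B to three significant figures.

— Configuration A (ϕ=-64.7°):
Solar declination: sin δ = sin ε · sin L_s = sin 23.44° × sin 47.4° = 0.29281, so δ = +17.026°.
cos h₀ = −tan(-64.7°) tan(+17.026°) = 0.6478, h₀ = 0.8660 rad.
Bracket: h₀ sin ϕ sin δ + cos ϕ cos δ sin h₀ = 0.8660×-0.90408×0.29281 + 0.42736×0.95617×0.76178 = -0.229251 + 0.311285 = 0.082034.
Q̄ = (S_0/π) × [bracket] = (1361/π) × 0.082034 = 35.539 W/m².
— Configuration B (ϕ=-32.8°):
cos h₀ = −tan(-32.8°) tan(+17.026°) = 0.1974, h₀ = 1.3721 rad.
Bracket: h₀ sin ϕ sin δ + cos ϕ cos δ sin h₀ = 1.3721×-0.54171×0.29281 + 0.84057×0.95617×0.98033 = -0.217640 + 0.787918 = 0.570278.
Q̄ = (S_0/π) × [bracket] = (1361/π) × 0.570278 = 247.06 W/m².
Ratio Q̄_A / Q̄_B = 35.539 / 247.06 = 0.1438.

Q̄_A / Q̄_B ≈ 0.144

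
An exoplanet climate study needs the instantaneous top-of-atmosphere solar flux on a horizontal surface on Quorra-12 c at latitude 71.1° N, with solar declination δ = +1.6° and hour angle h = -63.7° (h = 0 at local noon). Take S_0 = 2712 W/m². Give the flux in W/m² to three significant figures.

461 W/m²

cos θ_z = sin ϕ sin δ + cos ϕ cos δ cos h = 0.026416 + 0.143463 = 0.169879.
Flux = S_0 · cos θ_z = 2712 × 0.169879 = 460.7 W/m².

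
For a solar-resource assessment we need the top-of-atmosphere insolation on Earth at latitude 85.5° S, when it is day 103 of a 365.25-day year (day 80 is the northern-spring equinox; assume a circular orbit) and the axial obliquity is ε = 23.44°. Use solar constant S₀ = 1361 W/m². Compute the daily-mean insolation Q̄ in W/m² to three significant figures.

Q̄ ≈ 0.00 W/m²

Solar longitude: λ_s = 360° × (103 − 80)/365.25 = 22.669°.
sin δ = sin 23.44° × sin 22.669° = 0.15331, so δ = +8.819°.
cos H₀ = −tan(-85.5°) tan(+8.819°) = 1.9713 ≥ 1 ⇒ polar night, H₀ = 0 and Q̄ = 0.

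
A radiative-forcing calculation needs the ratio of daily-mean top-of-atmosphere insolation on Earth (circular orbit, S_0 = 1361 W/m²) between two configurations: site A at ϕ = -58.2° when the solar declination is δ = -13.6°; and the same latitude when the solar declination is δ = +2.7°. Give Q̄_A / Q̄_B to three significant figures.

Q̄_A / Q̄_B ≈ 1.86

— Configuration A (ϕ=-58.2°):
cos h₀ = −tan(-58.2°) tan(-13.600°) = -0.3902, h₀ = 1.9716 rad.
Bracket: h₀ sin ϕ sin δ + cos ϕ cos δ sin h₀ = 1.9716×-0.84989×-0.23514 + 0.52696×0.97196×0.92074 = 0.394011 + 0.471588 = 0.865599.
Q̄ = (S_0/π) × [bracket] = (1361/π) × 0.865599 = 374.99 W/m².
— Configuration B (ϕ=-58.2°):
cos h₀ = −tan(-58.2°) tan(+2.700°) = 0.0761, h₀ = 1.4947 rad.
Bracket: h₀ sin ϕ sin δ + cos ϕ cos δ sin h₀ = 1.4947×-0.84989×0.04711 + 0.52696×0.99889×0.99710 = -0.059845 + 0.524849 = 0.465004.
Q̄ = (S_0/π) × [bracket] = (1361/π) × 0.465004 = 201.45 W/m².
Ratio Q̄_A / Q̄_B = 374.99 / 201.45 = 1.861.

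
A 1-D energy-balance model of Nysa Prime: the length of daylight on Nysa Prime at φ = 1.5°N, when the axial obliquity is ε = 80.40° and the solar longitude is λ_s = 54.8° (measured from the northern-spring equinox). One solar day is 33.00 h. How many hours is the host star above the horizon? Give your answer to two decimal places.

Solar declination: sin δ = sin ε · sin λ_s = sin 80.40° × sin 54.8° = 0.80570, so δ = +53.678°.
cos H₀ = −tan φ · tan δ = −tan(+1.5°) × tan(+53.678°) = -0.0356, so H₀ = 1.6064 rad = 92.04°.
Daylight = 2H₀/(2π) × 33.00 h = (1.6064/π) × 33.00 = 16.87 h.

16.87 h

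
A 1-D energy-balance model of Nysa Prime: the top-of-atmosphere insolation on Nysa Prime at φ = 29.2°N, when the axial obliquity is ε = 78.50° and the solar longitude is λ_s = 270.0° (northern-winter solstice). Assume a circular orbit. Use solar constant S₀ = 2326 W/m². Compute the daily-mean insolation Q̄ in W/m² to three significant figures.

Q̄ ≈ 0.00 W/m²

Solar declination: sin δ = sin ε · sin λ_s = sin 78.50° × sin 270.0° = -0.97992, so δ = -78.500°.
cos H₀ = −tan(+29.2°) tan(-78.500°) = 2.7470 ≥ 1 ⇒ polar night, H₀ = 0 and Q̄ = 0.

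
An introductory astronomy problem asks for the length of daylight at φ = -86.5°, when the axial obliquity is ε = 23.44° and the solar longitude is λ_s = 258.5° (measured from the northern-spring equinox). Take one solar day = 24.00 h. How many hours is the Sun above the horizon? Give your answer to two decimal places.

24.00 h

Solar declination: sin δ = sin ε · sin λ_s = sin 23.44° × sin 258.5° = -0.38980, so δ = -22.942°.
Sunrise equation: cos H₀ = −tan φ · tan δ = -6.9207 ≤ −1, so the Sun never sets (polar day) and H₀ = π.
Daylight = 2H₀/(2π) × 24.00 h = (3.1416/π) × 24.00 = 24.00 h.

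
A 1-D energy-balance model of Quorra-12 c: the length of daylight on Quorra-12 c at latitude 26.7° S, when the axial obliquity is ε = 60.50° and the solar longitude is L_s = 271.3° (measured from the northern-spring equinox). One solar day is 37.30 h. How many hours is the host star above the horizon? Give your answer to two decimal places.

31.63 h

Solar declination: sin δ = sin ε · sin L_s = sin 60.50° × sin 271.3° = -0.87013, so δ = -60.474°.
cos h₀ = −tan ϕ · tan δ = −tan(-26.7°) × tan(-60.474°) = -0.8880, so h₀ = 2.6638 rad = 152.62°.
Daylight = 2h₀/(2π) × 37.30 h = (2.6638/π) × 37.30 = 31.63 h.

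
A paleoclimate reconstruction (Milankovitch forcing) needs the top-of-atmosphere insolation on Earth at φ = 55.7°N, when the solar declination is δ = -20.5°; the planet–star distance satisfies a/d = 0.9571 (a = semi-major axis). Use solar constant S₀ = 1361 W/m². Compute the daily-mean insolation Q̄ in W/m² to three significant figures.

cos H₀ = −tan(+55.7°) tan(-20.500°) = 0.5481, H₀ = 0.9907 rad.
Bracket: H₀ sin φ sin δ + cos φ cos δ sin H₀ = 0.9907×0.82610×-0.35021 + 0.56353×0.93667×0.83642 = -0.286618 + 0.441497 = 0.154879.
Inverse-square distance factor (a/d)² = 0.9571² = 0.916040.
Q̄ = (S₀/π) × 0.916040 × [bracket] = (1361/π) × 0.916040 × 0.154879 = 61.46 W/m².

Q̄ ≈ 61.5 W/m²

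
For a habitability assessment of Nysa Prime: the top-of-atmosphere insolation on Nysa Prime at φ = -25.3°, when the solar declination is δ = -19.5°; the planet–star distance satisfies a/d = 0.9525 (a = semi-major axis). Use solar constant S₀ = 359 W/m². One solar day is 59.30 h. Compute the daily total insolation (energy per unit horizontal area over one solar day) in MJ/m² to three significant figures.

cos H₀ = −tan(-25.3°) tan(-19.500°) = -0.1674, H₀ = 1.7390 rad.
Bracket: H₀ sin φ sin δ + cos φ cos δ sin H₀ = 1.7390×-0.42736×-0.33381 + 0.90408×0.94264×0.98589 = 0.248081 + 0.840197 = 1.088278.
Inverse-square distance factor (a/d)² = 0.9525² = 0.907256.
Q̄ = (S₀/π) × 0.907256 × [bracket] = (359/π) × 0.907256 × 1.088278 = 112.83 W/m².
Daily total = Q̄ × 59.30 h × 3600 s/h = 112.83 × 59.30 × 3600 / 10⁶ = 24.09 MJ/m².

24.1 MJ/m²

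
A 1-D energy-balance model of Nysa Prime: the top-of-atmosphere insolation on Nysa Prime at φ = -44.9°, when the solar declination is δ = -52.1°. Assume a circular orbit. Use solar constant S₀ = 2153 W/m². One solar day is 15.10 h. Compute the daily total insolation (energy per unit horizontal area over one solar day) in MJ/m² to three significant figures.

65.2 MJ/m²

cos H₀ = −tan(-44.9°) tan(-52.100°) = -1.2801 ≤ −1 ⇒ polar day, H₀ = π.
Bracket: H₀ sin φ sin δ + cos φ cos δ sin H₀ = 3.1416×-0.70587×-0.78908 + 0.70834×0.61429×0.00000 = 1.749833 + 0.000000 = 1.749833.
Q̄ = (S₀/π) × [bracket] = (2153/π) × 1.749833 = 1199.2 W/m².
Daily total = Q̄ × 15.10 h × 3600 s/h = 1199.2 × 15.10 × 3600 / 10⁶ = 65.19 MJ/m².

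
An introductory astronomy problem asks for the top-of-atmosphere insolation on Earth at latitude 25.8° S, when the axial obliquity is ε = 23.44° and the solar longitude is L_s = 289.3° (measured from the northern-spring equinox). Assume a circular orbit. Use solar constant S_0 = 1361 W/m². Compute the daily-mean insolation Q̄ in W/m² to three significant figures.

Solar declination: sin δ = sin ε · sin L_s = sin 23.44° × sin 289.3° = -0.37543, so δ = -22.051°.
cos h₀ = −tan(-25.8°) tan(-22.051°) = -0.1958, h₀ = 1.7679 rad.
Bracket: h₀ sin ϕ sin δ + cos ϕ cos δ sin h₀ = 1.7679×-0.43523×-0.37543 + 0.90032×0.92685×0.98064 = 0.288872 + 0.818306 = 1.107178.
Q̄ = (S_0/π) × [bracket] = (1361/π) × 1.107178 = 479.7 W/m².

Q̄ ≈ 480 W/m²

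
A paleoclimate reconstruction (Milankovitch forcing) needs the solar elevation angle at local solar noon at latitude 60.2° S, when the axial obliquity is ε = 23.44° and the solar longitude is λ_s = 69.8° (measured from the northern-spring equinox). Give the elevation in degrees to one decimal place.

7.9°

Solar declination: sin δ = sin ε · sin λ_s = sin 23.44° × sin 69.8° = 0.37332, so δ = +21.921°.
At local noon the hour angle is zero, so the zenith angle equals |φ − δ| = |-60.2° − (+21.921°)| = 82.121°.
Elevation = 90° − 82.121° = 7.9°.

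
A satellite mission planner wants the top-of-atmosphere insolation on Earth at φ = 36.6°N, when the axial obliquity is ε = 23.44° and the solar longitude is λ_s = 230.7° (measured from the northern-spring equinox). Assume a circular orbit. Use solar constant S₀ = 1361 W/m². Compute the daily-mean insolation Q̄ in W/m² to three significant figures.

Q̄ ≈ 216 W/m²

Solar declination: sin δ = sin ε · sin λ_s = sin 23.44° × sin 230.7° = -0.30782, so δ = -17.928°.
cos H₀ = −tan(+36.6°) tan(-17.928°) = 0.2403, H₀ = 1.3281 rad.
Bracket: H₀ sin φ sin δ + cos φ cos δ sin H₀ = 1.3281×0.59622×-0.30782 + 0.80282×0.95144×0.97070 = -0.243744 + 0.741455 = 0.497711.
Q̄ = (S₀/π) × [bracket] = (1361/π) × 0.497711 = 215.6 W/m².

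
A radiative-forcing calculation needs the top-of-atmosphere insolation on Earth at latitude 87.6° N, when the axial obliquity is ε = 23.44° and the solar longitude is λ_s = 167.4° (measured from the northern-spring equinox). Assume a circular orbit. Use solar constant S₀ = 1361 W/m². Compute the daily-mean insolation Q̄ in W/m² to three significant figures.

Q̄ ≈ 118 W/m²

Solar declination: sin δ = sin ε · sin λ_s = sin 23.44° × sin 167.4° = 0.08677, so δ = +4.978°.
cos H₀ = −tan(+87.6°) tan(+4.978°) = -2.0782 ≤ −1 ⇒ polar day, H₀ = π.
Bracket: H₀ sin φ sin δ + cos φ cos δ sin H₀ = 3.1416×0.99912×0.08677 + 0.04188×0.99623×0.00000 = 0.272357 + 0.000000 = 0.272357.
Q̄ = (S₀/π) × [bracket] = (1361/π) × 0.272357 = 118.0 W/m².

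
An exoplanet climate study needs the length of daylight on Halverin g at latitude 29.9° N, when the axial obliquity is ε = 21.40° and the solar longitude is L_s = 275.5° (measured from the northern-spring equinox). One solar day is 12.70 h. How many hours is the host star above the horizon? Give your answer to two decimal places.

5.44 h

Solar declination: sin δ = sin ε · sin L_s = sin 21.40° × sin 275.5° = -0.36320, so δ = -21.297°.
cos h₀ = −tan ϕ · tan δ = −tan(+29.9°) × tan(-21.297°) = 0.2242, so h₀ = 1.3447 rad = 77.05°.
Daylight = 2h₀/(2π) × 12.70 h = (1.3447/π) × 12.70 = 5.44 h.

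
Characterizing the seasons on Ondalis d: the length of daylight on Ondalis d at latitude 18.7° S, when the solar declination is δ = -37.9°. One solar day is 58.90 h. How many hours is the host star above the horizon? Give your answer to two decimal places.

34.45 h

cos H₀ = −tan φ · tan δ = −tan(-18.7°) × tan(-37.900°) = -0.2635, so H₀ = 1.8374 rad = 105.28°.
Daylight = 2H₀/(2π) × 58.90 h = (1.8374/π) × 58.90 = 34.45 h.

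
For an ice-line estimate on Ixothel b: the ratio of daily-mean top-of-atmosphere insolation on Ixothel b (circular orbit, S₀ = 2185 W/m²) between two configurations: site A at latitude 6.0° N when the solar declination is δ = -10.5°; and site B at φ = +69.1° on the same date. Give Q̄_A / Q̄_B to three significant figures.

— Configuration A (φ=+6.0°):
cos H₀ = −tan(+6.0°) tan(-10.500°) = 0.0195, H₀ = 1.5513 rad.
Bracket: H₀ sin φ sin δ + cos φ cos δ sin H₀ = 1.5513×0.10453×-0.18224 + 0.99452×0.98325×0.99981 = -0.029552 + 0.977676 = 0.948124.
Q̄ = (S₀/π) × [bracket] = (2185/π) × 0.948124 = 659.43 W/m².
— Configuration B (φ=+69.1°):
cos H₀ = −tan(+69.1°) tan(-10.500°) = 0.4854, H₀ = 1.0640 rad.
Bracket: H₀ sin φ sin δ + cos φ cos δ sin H₀ = 1.0640×0.93420×-0.18224 + 0.35674×0.98325×0.87432 = -0.181145 + 0.306681 = 0.125536.
Q̄ = (S₀/π) × [bracket] = (2185/π) × 0.125536 = 87.311 W/m².
Ratio Q̄_A / Q̄_B = 659.43 / 87.311 = 7.553.

Q̄_A / Q̄_B ≈ 7.55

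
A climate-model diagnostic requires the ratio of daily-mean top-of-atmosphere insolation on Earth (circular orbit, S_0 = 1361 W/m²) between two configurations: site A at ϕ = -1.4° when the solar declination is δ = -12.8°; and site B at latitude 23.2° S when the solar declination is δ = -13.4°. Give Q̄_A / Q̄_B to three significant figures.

Q̄_A / Q̄_B ≈ 0.944

— Configuration A (ϕ=-1.4°):
cos h₀ = −tan(-1.4°) tan(-12.800°) = -0.0056, h₀ = 1.5763 rad.
Bracket: h₀ sin ϕ sin δ + cos ϕ cos δ sin h₀ = 1.5763×-0.02443×-0.22155 + 0.99970×0.97515×0.99998 = 0.008532 + 0.974838 = 0.983370.
Q̄ = (S_0/π) × [bracket] = (1361/π) × 0.983370 = 426.02 W/m².
— Configuration B (ϕ=-23.2°):
cos h₀ = −tan(-23.2°) tan(-13.400°) = -0.1021, h₀ = 1.6731 rad.
Bracket: h₀ sin ϕ sin δ + cos ϕ cos δ sin h₀ = 1.6731×-0.39394×-0.23175 + 0.91914×0.97278×0.99477 = 0.152747 + 0.889445 = 1.042192.
Q̄ = (S_0/π) × [bracket] = (1361/π) × 1.042192 = 451.50 W/m².
Ratio Q̄_A / Q̄_B = 426.02 / 451.50 = 0.9436.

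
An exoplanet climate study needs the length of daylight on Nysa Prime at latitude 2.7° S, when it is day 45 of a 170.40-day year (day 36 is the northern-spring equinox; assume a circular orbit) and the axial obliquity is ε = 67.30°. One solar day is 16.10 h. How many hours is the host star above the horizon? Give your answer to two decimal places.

7.97 h

Solar longitude: L_s = 360° × (45 − 36)/170.40 = 19.014°.
sin δ = sin 67.30° × sin 19.014° = 0.30056, so δ = +17.491°.
cos h₀ = −tan ϕ · tan δ = −tan(-2.7°) × tan(+17.491°) = 0.0149, so h₀ = 1.5559 rad = 89.15°.
Daylight = 2h₀/(2π) × 16.10 h = (1.5559/π) × 16.10 = 7.97 h.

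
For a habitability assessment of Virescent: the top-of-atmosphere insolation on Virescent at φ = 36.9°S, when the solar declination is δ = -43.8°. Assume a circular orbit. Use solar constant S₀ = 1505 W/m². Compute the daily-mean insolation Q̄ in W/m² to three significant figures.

cos H₀ = −tan(-36.9°) tan(-43.800°) = -0.7200, H₀ = 2.3746 rad.
Bracket: H₀ sin φ sin δ + cos φ cos δ sin H₀ = 2.3746×-0.60042×-0.69214 + 0.79968×0.72176×0.69396 = 0.986824 + 0.400538 = 1.387362.
Q̄ = (S₀/π) × [bracket] = (1505/π) × 1.387362 = 664.6 W/m².

Q̄ ≈ 665 W/m²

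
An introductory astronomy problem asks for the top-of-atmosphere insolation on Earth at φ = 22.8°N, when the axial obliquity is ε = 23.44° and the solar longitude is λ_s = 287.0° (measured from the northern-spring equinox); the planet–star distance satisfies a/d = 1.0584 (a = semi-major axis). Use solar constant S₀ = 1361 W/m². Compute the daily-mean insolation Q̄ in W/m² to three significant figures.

Solar declination: sin δ = sin ε · sin λ_s = sin 23.44° × sin 287.0° = -0.38041, so δ = -22.359°.
cos H₀ = −tan(+22.8°) tan(-22.359°) = 0.1729, H₀ = 1.3970 rad.
Bracket: H₀ sin φ sin δ + cos φ cos δ sin H₀ = 1.3970×0.38752×-0.38041 + 0.92186×0.92482×0.98494 = -0.205941 + 0.839715 = 0.633774.
Inverse-square distance factor (a/d)² = 1.0584² = 1.120211.
Q̄ = (S₀/π) × 1.120211 × [bracket] = (1361/π) × 1.120211 × 0.633774 = 307.6 W/m².

Q̄ ≈ 308 W/m²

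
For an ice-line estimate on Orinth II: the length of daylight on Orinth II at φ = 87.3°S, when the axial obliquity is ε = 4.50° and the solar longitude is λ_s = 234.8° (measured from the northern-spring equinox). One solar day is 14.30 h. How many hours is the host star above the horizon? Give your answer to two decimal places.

Solar declination: sin δ = sin ε · sin λ_s = sin 4.50° × sin 234.8° = -0.06411, so δ = -3.676°.
Sunrise equation: cos H₀ = −tan φ · tan δ = -1.3623 ≤ −1, so the host star never sets (polar day) and H₀ = π.
Daylight = 2H₀/(2π) × 14.30 h = (3.1416/π) × 14.30 = 14.30 h.

14.30 h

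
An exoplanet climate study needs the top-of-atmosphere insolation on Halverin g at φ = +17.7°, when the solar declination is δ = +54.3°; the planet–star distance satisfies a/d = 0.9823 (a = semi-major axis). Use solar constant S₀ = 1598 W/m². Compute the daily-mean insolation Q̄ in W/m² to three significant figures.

Q̄ ≈ 491 W/m²

cos H₀ = −tan(+17.7°) tan(+54.300°) = -0.4441, H₀ = 2.0310 rad.
Bracket: H₀ sin φ sin δ + cos φ cos δ sin H₀ = 2.0310×0.30403×0.81208 + 0.95266×0.58354×0.89596 = 0.501447 + 0.498078 = 0.999525.
Inverse-square distance factor (a/d)² = 0.9823² = 0.964913.
Q̄ = (S₀/π) × 0.964913 × [bracket] = (1598/π) × 0.964913 × 0.999525 = 490.6 W/m².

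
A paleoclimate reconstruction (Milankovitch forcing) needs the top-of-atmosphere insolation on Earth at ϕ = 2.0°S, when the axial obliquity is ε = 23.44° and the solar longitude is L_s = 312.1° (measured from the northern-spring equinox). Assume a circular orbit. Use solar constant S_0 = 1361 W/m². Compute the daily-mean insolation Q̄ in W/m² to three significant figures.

Q̄ ≈ 421 W/m²

Solar declination: sin δ = sin ε · sin L_s = sin 23.44° × sin 312.1° = -0.29515, so δ = -17.166°.
cos h₀ = −tan(-2.0°) tan(-17.166°) = -0.0108, h₀ = 1.5816 rad.
Bracket: h₀ sin ϕ sin δ + cos ϕ cos δ sin h₀ = 1.5816×-0.03490×-0.29515 + 0.99939×0.95545×0.99994 = 0.016292 + 0.954810 = 0.971102.
Q̄ = (S_0/π) × [bracket] = (1361/π) × 0.971102 = 420.7 W/m².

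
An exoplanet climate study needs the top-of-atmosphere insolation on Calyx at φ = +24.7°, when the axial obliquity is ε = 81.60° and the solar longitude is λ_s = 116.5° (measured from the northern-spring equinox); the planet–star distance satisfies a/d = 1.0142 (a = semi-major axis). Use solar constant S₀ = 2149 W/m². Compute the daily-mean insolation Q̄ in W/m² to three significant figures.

Solar declination: sin δ = sin ε · sin λ_s = sin 81.60° × sin 116.5° = 0.88533, so δ = +62.293°.
cos H₀ = −tan(+24.7°) tan(+62.293°) = -0.8758, H₀ = 2.6379 rad.
Bracket: H₀ sin φ sin δ + cos φ cos δ sin H₀ = 2.6379×0.41787×0.88533 + 0.90851×0.46496×0.48268 = 0.975899 + 0.203894 = 1.179793.
Inverse-square distance factor (a/d)² = 1.0142² = 1.028602.
Q̄ = (S₀/π) × 1.028602 × [bracket] = (2149/π) × 1.028602 × 1.179793 = 830.1 W/m².

Q̄ ≈ 830 W/m²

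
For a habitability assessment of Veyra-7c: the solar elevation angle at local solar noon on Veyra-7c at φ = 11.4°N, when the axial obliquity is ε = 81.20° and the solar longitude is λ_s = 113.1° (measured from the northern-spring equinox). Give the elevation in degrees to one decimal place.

36.0°

Solar declination: sin δ = sin ε · sin λ_s = sin 81.20° × sin 113.1° = 0.90899, so δ = +65.367°.
At local noon the hour angle is zero, so the zenith angle equals |φ − δ| = |+11.4° − (+65.367°)| = 53.967°.
Elevation = 90° − 53.967° = 36.0°.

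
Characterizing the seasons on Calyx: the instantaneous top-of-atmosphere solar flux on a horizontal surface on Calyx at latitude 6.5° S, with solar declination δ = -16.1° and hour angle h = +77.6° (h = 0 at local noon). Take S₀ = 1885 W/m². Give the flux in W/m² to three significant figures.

446 W/m²

cos θ_z = sin φ sin δ + cos φ cos δ cos h = 0.031393 + 0.204987 = 0.236380.
Flux = S₀ · cos θ_z = 1885 × 0.236380 = 445.6 W/m².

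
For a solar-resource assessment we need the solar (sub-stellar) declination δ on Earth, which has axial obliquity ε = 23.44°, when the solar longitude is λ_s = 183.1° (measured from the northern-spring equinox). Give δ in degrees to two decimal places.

δ = -1.23°

sin δ = sin ε · sin λ_s = sin 23.44° × sin 183.1° = -0.021512.
δ = arcsin(-0.021512) = -1.23°.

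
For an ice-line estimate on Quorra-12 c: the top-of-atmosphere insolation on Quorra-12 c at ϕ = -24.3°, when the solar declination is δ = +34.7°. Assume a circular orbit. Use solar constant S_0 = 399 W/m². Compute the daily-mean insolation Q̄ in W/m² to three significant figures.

cos h₀ = −tan(-24.3°) tan(+34.700°) = 0.3126, h₀ = 1.2528 rad.
Bracket: h₀ sin ϕ sin δ + cos ϕ cos δ sin h₀ = 1.2528×-0.41151×0.56928 + 0.91140×0.82214×0.94987 = -0.293486 + 0.711736 = 0.418250.
Q̄ = (S_0/π) × [bracket] = (399/π) × 0.418250 = 53.12 W/m².

Q̄ ≈ 53.1 W/m²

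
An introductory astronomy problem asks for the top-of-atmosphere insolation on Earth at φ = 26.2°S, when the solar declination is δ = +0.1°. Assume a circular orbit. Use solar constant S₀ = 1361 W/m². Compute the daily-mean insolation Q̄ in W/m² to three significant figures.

Q̄ ≈ 388 W/m²

cos H₀ = −tan(-26.2°) tan(+0.100°) = 0.0009, H₀ = 1.5699 rad.
Bracket: H₀ sin φ sin δ + cos φ cos δ sin H₀ = 1.5699×-0.44151×0.00175 + 0.89726×1.00000×1.00000 = -0.001213 + 0.897260 = 0.896047.
Q̄ = (S₀/π) × [bracket] = (1361/π) × 0.896047 = 388.2 W/m².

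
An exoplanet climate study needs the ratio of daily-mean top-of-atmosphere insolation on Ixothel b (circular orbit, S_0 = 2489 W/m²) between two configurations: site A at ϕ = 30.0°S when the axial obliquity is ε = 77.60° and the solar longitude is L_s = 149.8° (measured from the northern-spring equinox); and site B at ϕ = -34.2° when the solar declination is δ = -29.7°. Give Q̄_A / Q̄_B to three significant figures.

— Configuration A (ϕ=-30.0°):
Solar declination: sin δ = sin ε · sin L_s = sin 77.60° × sin 149.8° = 0.49129, so δ = +29.425°.
cos h₀ = −tan(-30.0°) tan(+29.425°) = 0.3257, h₀ = 1.2391 rad.
Bracket: h₀ sin ϕ sin δ + cos ϕ cos δ sin h₀ = 1.2391×-0.50000×0.49129 + 0.86603×0.87100×0.94549 = -0.304379 + 0.713195 = 0.408816.
Q̄ = (S_0/π) × [bracket] = (2489/π) × 0.408816 = 323.89 W/m².
— Configuration B (ϕ=-34.2°):
cos h₀ = −tan(-34.2°) tan(-29.700°) = -0.3876, h₀ = 1.9689 rad.
Bracket: h₀ sin ϕ sin δ + cos ϕ cos δ sin h₀ = 1.9689×-0.56208×-0.49546 + 0.82708×0.86863×0.92181 = 0.548315 + 0.662253 = 1.210568.
Q̄ = (S_0/π) × [bracket] = (2489/π) × 1.210568 = 959.10 W/m².
Ratio Q̄_A / Q̄_B = 323.89 / 959.10 = 0.3377.

Q̄_A / Q̄_B ≈ 0.338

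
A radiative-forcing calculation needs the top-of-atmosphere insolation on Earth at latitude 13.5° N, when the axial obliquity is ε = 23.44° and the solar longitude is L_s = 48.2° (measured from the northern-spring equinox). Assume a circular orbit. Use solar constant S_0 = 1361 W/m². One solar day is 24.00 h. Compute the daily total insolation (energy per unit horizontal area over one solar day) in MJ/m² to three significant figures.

38.9 MJ/m²

Solar declination: sin δ = sin ε · sin L_s = sin 23.44° × sin 48.2° = 0.29654, so δ = +17.250°.
cos h₀ = −tan(+13.5°) tan(+17.250°) = -0.0745, h₀ = 1.6454 rad.
Bracket: h₀ sin ϕ sin δ + cos ϕ cos δ sin h₀ = 1.6454×0.23345×0.29654 + 0.97237×0.95502×0.99722 = 0.113907 + 0.926051 = 1.039958.
Q̄ = (S_0/π) × [bracket] = (1361/π) × 1.039958 = 450.53 W/m².
Daily total = Q̄ × 24.00 h × 3600 s/h = 450.53 × 24.00 × 3600 / 10⁶ = 38.93 MJ/m².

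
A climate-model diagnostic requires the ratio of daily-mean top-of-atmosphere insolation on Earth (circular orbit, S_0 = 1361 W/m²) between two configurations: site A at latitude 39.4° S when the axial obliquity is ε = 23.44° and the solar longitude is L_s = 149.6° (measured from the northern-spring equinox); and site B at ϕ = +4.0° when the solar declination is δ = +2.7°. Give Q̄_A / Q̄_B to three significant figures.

Q̄_A / Q̄_B ≈ 0.566

— Configuration A (ϕ=-39.4°):
Solar declination: sin δ = sin ε · sin L_s = sin 23.44° × sin 149.6° = 0.20129, so δ = +11.613°.
cos h₀ = −tan(-39.4°) tan(+11.613°) = 0.1688, h₀ = 1.4012 rad.
Bracket: h₀ sin ϕ sin δ + cos ϕ cos δ sin h₀ = 1.4012×-0.63473×0.20129 + 0.77273×0.97953×0.98565 = -0.179024 + 0.746051 = 0.567027.
Q̄ = (S_0/π) × [bracket] = (1361/π) × 0.567027 = 245.65 W/m².
— Configuration B (ϕ=+4.0°):
cos h₀ = −tan(+4.0°) tan(+2.700°) = -0.0033, h₀ = 1.5741 rad.
Bracket: h₀ sin ϕ sin δ + cos ϕ cos δ sin h₀ = 1.5741×0.06976×0.04711 + 0.99756×0.99889×0.99999 = 0.005173 + 0.996443 = 1.001616.
Q̄ = (S_0/π) × [bracket] = (1361/π) × 1.001616 = 433.92 W/m².
Ratio Q̄_A / Q̄_B = 245.65 / 433.92 = 0.5661.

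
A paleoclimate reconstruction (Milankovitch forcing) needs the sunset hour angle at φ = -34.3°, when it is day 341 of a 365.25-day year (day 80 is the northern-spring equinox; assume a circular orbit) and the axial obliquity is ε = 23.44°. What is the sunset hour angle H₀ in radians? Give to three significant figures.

Solar longitude: λ_s = 360° × (341 − 80)/365.25 = 257.248°.
sin δ = sin 23.44° × sin 257.248° = -0.38798, so δ = -22.829°.
cos H₀ = −tan φ · tan δ = −tan(-34.3°) × tan(-22.829°) = -0.2872, so H₀ = 1.8621 rad = 106.69°.

H₀ = 1.86 rad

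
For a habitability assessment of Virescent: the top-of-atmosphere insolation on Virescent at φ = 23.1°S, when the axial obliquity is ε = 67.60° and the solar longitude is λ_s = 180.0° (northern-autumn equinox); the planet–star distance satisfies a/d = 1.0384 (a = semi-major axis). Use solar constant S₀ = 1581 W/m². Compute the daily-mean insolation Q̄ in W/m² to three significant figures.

Solar declination: sin δ = sin ε · sin λ_s = sin 67.60° × sin 180.0° = 0.00000, so δ = +0.000°.
cos H₀ = −tan(-23.1°) tan(+0.000°) = 0.0000, H₀ = 1.5708 rad.
Bracket: H₀ sin φ sin δ + cos φ cos δ sin H₀ = 1.5708×-0.39234×0.00000 + 0.91982×1.00000×1.00000 = -0.000000 + 0.919820 = 0.919820.
Inverse-square distance factor (a/d)² = 1.0384² = 1.078275.
Q̄ = (S₀/π) × 1.078275 × [bracket] = (1581/π) × 1.078275 × 0.919820 = 499.1 W/m².

Q̄ ≈ 499 W/m²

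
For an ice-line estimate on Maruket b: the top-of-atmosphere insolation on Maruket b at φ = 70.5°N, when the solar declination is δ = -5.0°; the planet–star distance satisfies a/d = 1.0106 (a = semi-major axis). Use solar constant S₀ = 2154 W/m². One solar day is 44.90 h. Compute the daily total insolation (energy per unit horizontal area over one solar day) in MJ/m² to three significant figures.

cos H₀ = −tan(+70.5°) tan(-5.000°) = 0.2471, H₀ = 1.3212 rad.
Bracket: H₀ sin φ sin δ + cos φ cos δ sin H₀ = 1.3212×0.94264×-0.08716 + 0.33381×0.99619×0.96900 = -0.108550 + 0.322230 = 0.213680.
Inverse-square distance factor (a/d)² = 1.0106² = 1.021312.
Q̄ = (S₀/π) × 1.021312 × [bracket] = (2154/π) × 1.021312 × 0.213680 = 149.63 W/m².
Daily total = Q̄ × 44.90 h × 3600 s/h = 149.63 × 44.90 × 3600 / 10⁶ = 24.19 MJ/m².

24.2 MJ/m²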